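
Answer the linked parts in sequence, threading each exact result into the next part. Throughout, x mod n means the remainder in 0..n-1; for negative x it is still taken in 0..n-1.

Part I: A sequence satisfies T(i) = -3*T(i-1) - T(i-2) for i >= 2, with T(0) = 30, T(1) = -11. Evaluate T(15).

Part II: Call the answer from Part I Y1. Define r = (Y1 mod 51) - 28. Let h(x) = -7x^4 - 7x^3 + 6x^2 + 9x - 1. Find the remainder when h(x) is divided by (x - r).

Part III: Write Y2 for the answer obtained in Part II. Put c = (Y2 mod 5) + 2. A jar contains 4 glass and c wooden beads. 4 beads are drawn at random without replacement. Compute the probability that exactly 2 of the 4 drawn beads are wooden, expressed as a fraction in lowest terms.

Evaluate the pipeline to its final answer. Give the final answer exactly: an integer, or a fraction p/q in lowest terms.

Part I: T(2) = -3*(-11) - 1*(30) = 3; iterating: T(2)=3, T(3)=2, T(4)=-9, T(5)=25, T(6)=-66, T(7)=173, T(8)=-453, T(9)=1186, T(10)=-3105, T(11)=8129, T(12)=-21282, T(13)=55717, T(14)=-145869, T(15)=381890; answer 381890
Part II: Y1 = 381890; r = -26; remainder = value at the root: -7*(-26)^4 - 7*(-26)^3 + 6*(-26)^2 + 9*(-26)^1 - 1 = (-3198832) + (123032) + (4056) + (-234) + (-1) = -3071979; answer -3071979
Part III: Y2 = -3071979; c = 3; total draws C(7,4) = 35; favorable C(3,2)*C(4,2) = 18; P = 18/35; answer 18/35

18/35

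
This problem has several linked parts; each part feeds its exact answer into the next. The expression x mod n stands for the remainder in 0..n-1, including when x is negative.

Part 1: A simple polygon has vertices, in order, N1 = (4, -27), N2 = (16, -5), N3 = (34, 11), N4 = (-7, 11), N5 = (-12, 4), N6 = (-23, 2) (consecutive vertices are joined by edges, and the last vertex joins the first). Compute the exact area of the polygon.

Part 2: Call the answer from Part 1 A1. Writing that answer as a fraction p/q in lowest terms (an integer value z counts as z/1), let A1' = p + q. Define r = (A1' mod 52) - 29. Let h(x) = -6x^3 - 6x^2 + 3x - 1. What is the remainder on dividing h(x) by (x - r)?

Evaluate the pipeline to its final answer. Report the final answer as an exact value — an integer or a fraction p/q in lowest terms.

Part 1: cross terms: (4*-5 - 16*-27)=412, (16*11 - 34*-5)=346, (34*11 - -7*11)=451, (-7*4 - -12*11)=104, (-12*2 - -23*4)=68, (-23*-27 - 4*2)=613; twice the area = |1994| = 1994; area = 997; answer 997
Part 2: A1 = 997; threaded value p + q = 998; r = -19; remainder = value at the root: -6*(-19)^3 - 6*(-19)^2 + 3*(-19)^1 - 1 = (41154) + (-2166) + (-57) + (-1) = 38930; answer 38930

38930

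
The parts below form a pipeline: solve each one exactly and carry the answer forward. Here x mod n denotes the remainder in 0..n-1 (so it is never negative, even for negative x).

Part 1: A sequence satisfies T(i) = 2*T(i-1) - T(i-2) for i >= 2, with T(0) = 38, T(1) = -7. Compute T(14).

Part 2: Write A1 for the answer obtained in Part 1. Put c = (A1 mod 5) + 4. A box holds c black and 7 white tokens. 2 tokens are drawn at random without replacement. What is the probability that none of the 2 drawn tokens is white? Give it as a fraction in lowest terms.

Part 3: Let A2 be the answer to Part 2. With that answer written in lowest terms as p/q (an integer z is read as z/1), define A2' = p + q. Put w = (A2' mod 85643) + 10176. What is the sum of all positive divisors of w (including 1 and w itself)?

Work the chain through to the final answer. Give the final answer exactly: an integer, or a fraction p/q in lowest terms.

Part 1: T(2) = 2*(-7) - 1*(38) = -52; iterating: T(2)=-52, T(3)=-97, T(4)=-142, T(5)=-187, T(6)=-232, T(7)=-277, T(8)=-322, T(9)=-367, T(10)=-412, T(11)=-457, T(12)=-502, T(13)=-547, T(14)=-592; answer -592
Part 2: A1 = -592; c = 7; total draws C(14,2) = 91; favorable C(7,2) = 21; P = 3/13; answer 3/13
Part 3: A2 = 3/13; threaded value p + q = 16; w = 10192; 10192 = 2^4 * 7^2 * 13; sigma = (1 + 2 + 4 + 8 + 16) * (1 + 7 + 49) * (1 + 13) = 31 * 57 * 14 = 24738; answer 24738

24738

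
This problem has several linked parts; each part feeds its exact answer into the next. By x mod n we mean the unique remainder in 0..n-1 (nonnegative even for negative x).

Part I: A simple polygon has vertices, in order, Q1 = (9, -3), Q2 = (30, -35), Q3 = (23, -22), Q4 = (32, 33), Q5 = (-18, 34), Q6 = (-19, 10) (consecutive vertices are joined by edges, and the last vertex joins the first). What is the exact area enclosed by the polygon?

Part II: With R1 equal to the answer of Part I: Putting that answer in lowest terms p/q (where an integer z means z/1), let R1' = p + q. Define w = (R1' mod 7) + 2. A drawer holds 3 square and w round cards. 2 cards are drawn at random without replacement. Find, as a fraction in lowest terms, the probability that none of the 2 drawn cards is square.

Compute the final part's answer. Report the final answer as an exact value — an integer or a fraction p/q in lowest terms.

1/10

Part I: cross terms: (9*-35 - 30*-3)=-225, (30*-22 - 23*-35)=145, (23*33 - 32*-22)=1463, (32*34 - -18*33)=1682, (-18*10 - -19*34)=466, (-19*-3 - 9*10)=-33; twice the area = |3498| = 3498; area = 1749; answer 1749
Part II: R1 = 1749; threaded value p + q = 1750; w = 2; total draws C(5,2) = 10; favorable C(2,2) = 1; P = 1/10; answer 1/10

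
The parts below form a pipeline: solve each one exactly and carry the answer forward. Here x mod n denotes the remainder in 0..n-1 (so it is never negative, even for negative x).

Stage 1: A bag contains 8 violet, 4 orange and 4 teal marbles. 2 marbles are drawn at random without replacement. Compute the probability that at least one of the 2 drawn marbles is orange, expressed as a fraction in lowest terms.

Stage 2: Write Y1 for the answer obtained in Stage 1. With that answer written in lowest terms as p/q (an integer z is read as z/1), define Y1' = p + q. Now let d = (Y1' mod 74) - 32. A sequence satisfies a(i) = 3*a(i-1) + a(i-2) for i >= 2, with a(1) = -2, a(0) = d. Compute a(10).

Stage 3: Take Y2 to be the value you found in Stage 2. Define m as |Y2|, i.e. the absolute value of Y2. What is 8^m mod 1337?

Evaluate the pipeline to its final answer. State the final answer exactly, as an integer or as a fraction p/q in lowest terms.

Stage 1: total draws C(16,2) = 120; complement C(12,2) = 66; favorable 120 - 66 = 54; P = 9/20; answer 9/20
Stage 2: Y1 = 9/20; threaded value p + q = 29; d = -3; a(2) = 3*(-2) + 1*(-3) = -9; iterating: a(2)=-9, a(3)=-29, a(4)=-96, a(5)=-317, a(6)=-1047, a(7)=-3458, a(8)=-11421, a(9)=-37721, a(10)=-124584; answer -124584
Stage 3: Y2 = -124584; m = 124584; squarings mod 1337: 8^1=8, 8^2=64, 8^4=85, 8^8=540, 8^16=134, 8^32=575, 8^64=386, 8^128=589, 8^256=638, 8^512=596, 8^1024=911, 8^2048=981, 8^4096=1058, 8^8192=295, 8^16384=120, 8^32768=1030, 8^65536=659; 8^124584 = 8^8 * 8^32 * 8^128 * 8^512 * 8^1024 * 8^8192 * 8^16384 * 8^32768 * 8^65536 = 708 (mod 1337); answer 708

708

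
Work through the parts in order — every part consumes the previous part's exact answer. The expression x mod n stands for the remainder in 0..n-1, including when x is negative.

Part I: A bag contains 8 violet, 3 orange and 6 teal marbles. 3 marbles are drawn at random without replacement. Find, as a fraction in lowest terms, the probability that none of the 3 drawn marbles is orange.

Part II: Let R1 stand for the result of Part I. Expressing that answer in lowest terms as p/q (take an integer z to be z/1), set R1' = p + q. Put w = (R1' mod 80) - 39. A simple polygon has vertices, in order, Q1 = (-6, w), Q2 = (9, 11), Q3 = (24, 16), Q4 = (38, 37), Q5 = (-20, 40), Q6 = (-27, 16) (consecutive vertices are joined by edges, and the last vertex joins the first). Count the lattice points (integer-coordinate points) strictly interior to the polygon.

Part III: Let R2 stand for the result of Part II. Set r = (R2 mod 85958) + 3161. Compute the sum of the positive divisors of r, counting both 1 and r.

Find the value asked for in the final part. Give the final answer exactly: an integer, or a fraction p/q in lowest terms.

Part I: total draws C(17,3) = 680; favorable C(14,3) = 364; P = 91/170; answer 91/170
Part II: R1 = 91/170; threaded value p + q = 261; w = -18; cross terms: (-6*11 - 9*-18)=96, (9*16 - 24*11)=-120, (24*37 - 38*16)=280, (38*40 - -20*37)=2260, (-20*16 - -27*40)=760, (-27*-18 - -6*16)=582; twice the area = |3858| = 3858; area = 1929; boundary points = 1 + 5 + 7 + 1 + 1 + 1 = 16; strictly interior points = area - boundary/2 + 1 = 1922; answer 1922
Part III: R2 = 1922; r = 5083; 5083 = 13 * 17 * 23; sigma = (1 + 13) * (1 + 17) * (1 + 23) = 14 * 18 * 24 = 6048; answer 6048

6048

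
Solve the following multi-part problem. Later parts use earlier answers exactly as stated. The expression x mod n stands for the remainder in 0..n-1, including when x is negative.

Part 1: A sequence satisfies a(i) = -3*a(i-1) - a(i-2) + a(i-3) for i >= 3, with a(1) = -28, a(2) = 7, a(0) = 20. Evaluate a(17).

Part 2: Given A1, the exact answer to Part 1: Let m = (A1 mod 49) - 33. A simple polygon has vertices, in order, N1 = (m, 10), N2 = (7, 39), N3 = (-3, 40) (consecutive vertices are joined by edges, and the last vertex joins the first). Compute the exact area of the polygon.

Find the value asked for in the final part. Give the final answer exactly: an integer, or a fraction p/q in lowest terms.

Part 1: a(3) = -3*(7) - 1*(-28) + 1*(20) = 27; iterating: a(3)=27, a(4)=-116, a(5)=328, a(6)=-841, a(7)=2079, a(8)=-5068, a(9)=12284, a(10)=-29705, a(11)=71763, a(12)=-173300, a(13)=418432, a(14)=-1010233, a(15)=2438967, a(16)=-5888236, a(17)=14215508; answer 14215508
Part 2: A1 = 14215508; m = -13; cross terms: (-13*39 - 7*10)=-577, (7*40 - -3*39)=397, (-3*10 - -13*40)=490; twice the area = |310| = 310; area = 155; answer 155

155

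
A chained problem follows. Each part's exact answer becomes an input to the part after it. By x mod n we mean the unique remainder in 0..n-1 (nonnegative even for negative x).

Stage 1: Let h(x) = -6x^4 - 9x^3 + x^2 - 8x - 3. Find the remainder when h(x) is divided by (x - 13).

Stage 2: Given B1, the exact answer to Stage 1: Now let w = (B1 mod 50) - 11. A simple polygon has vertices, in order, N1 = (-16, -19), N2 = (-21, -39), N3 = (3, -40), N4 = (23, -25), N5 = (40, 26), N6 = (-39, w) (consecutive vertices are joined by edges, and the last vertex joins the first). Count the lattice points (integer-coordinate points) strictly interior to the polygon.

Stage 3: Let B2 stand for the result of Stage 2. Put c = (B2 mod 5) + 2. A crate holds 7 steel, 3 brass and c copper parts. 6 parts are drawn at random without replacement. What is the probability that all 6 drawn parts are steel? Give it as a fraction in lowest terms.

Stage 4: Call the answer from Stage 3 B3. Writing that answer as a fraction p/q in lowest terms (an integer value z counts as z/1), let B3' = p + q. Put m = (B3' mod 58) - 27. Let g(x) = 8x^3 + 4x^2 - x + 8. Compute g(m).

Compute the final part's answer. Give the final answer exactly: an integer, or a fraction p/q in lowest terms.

-169

Stage 1: remainder = value at the root: -6*(13)^4 - 9*(13)^3 + 1*(13)^2 - 8*(13)^1 - 3 = (-171366) + (-19773) + (169) + (-104) + (-3) = -191077; answer -191077
Stage 2: B1 = -191077; w = 12; cross terms: (-16*-39 - -21*-19)=225, (-21*-40 - 3*-39)=957, (3*-25 - 23*-40)=845, (23*26 - 40*-25)=1598, (40*12 - -39*26)=1494, (-39*-19 - -16*12)=933; twice the area = |6052| = 6052; area = 3026; boundary points = 5 + 1 + 5 + 17 + 1 + 1 = 30; strictly interior points = area - boundary/2 + 1 = 3012; answer 3012
Stage 3: B2 = 3012; c = 4; total draws C(14,6) = 3003; favorable C(7,6) = 7; P = 1/429; answer 1/429
Stage 4: B3 = 1/429; threaded value p + q = 430; m = -3; 8*(-3)^3 + 4*(-3)^2 - 1*(-3)^1 + 8 = (-216) + (36) + (3) + (8) = -169; answer -169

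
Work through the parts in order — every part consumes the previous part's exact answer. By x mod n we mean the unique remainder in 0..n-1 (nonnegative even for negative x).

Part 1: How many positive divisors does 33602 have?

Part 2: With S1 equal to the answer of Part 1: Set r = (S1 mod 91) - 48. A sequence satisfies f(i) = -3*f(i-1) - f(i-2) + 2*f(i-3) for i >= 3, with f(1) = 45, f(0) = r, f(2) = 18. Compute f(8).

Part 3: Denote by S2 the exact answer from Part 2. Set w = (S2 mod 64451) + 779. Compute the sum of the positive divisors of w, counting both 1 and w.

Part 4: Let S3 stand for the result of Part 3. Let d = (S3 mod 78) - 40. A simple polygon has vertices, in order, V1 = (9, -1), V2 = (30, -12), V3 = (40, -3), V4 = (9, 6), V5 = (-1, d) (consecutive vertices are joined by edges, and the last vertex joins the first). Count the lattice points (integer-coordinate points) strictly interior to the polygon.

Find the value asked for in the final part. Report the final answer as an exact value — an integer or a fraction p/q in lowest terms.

289

Part 1: 33602 = 2 * 53 * 317; number of divisors = (1+1) * (1+1) * (1+1) = 8; answer 8
Part 2: S1 = 8; r = -40; f(3) = -3*(18) - 1*(45) + 2*(-40) = -179; iterating: f(3)=-179, f(4)=609, f(5)=-1612, f(6)=3869, f(7)=-8777, f(8)=19238; answer 19238
Part 3: S2 = 19238; w = 20017; 20017 = 37 * 541; sigma = (1 + 37) * (1 + 541) = 38 * 542 = 20596; answer 20596
Part 4: S3 = 20596; d = -36; cross terms: (9*-12 - 30*-1)=-78, (30*-3 - 40*-12)=390, (40*6 - 9*-3)=267, (9*-36 - -1*6)=-318, (-1*-1 - 9*-36)=325; twice the area = |586| = 586; area = 293; boundary points = 1 + 1 + 1 + 2 + 5 = 10; strictly interior points = area - boundary/2 + 1 = 289; answer 289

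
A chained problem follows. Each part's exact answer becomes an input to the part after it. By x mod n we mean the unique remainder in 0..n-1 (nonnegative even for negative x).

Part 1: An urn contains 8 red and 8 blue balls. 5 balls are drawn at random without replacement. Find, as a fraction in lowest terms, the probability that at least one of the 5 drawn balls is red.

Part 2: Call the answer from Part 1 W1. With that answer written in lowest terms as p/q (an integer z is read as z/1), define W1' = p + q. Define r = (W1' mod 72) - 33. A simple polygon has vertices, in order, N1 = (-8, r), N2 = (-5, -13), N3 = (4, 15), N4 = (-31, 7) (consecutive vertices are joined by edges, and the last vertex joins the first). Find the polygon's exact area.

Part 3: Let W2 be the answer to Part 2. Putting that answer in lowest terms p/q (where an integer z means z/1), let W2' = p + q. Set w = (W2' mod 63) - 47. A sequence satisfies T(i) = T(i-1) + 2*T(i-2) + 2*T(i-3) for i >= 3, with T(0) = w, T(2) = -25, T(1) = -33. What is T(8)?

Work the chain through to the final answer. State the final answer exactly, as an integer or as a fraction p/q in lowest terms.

Part 1: total draws C(16,5) = 4368; complement C(8,5) = 56; favorable 4368 - 56 = 4312; P = 77/78; answer 77/78
Part 2: W1 = 77/78; threaded value p + q = 155; r = -22; cross terms: (-8*-13 - -5*-22)=-6, (-5*15 - 4*-13)=-23, (4*7 - -31*15)=493, (-31*-22 - -8*7)=738; twice the area = |1202| = 1202; area = 601; answer 601
Part 3: W2 = 601; threaded value p + q = 602; w = -12; T(3) = 1*(-25) + 2*(-33) + 2*(-12) = -115; iterating: T(3)=-115, T(4)=-231, T(5)=-511, T(6)=-1203, T(7)=-2687, T(8)=-6115; answer -6115

-6115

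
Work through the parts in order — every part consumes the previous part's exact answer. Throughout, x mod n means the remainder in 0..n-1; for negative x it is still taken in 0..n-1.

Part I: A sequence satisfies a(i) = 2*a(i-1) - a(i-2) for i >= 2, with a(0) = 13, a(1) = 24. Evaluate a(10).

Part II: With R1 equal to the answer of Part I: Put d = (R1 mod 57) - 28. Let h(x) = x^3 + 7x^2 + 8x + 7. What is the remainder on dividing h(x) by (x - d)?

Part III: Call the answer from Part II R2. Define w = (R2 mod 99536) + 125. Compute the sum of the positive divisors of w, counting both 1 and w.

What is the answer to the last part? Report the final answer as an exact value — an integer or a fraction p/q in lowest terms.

266786

Part I: a(2) = 2*(24) - 1*(13) = 35; iterating: a(2)=35, a(3)=46, a(4)=57, a(5)=68, a(6)=79, a(7)=90, a(8)=101, a(9)=112, a(10)=123; answer 123
Part II: R1 = 123; d = -19; remainder = value at the root: 1*(-19)^3 + 7*(-19)^2 + 8*(-19)^1 + 7 = (-6859) + (2527) + (-152) + (7) = -4477; answer -4477
Part III: R2 = -4477; w = 95184; 95184 = 2^4 * 3^2 * 661; sigma = (1 + 2 + 4 + 8 + 16) * (1 + 3 + 9) * (1 + 661) = 31 * 13 * 662 = 266786; answer 266786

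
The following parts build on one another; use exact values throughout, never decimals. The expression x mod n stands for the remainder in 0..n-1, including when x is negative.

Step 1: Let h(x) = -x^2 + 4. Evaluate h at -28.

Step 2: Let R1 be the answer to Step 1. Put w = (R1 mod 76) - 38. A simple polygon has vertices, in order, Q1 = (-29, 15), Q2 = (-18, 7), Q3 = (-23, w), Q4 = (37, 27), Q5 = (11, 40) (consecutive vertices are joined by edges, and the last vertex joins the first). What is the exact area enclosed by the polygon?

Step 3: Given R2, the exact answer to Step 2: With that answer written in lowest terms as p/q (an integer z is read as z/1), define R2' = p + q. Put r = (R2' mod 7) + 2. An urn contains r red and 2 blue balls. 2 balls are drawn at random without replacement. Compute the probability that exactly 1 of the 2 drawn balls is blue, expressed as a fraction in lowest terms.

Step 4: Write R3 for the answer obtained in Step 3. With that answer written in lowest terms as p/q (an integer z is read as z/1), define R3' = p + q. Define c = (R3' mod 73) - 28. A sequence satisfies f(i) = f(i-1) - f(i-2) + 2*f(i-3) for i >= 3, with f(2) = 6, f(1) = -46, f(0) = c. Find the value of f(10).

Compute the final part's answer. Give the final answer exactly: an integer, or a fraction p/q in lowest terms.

Step 1: -1*(-28)^2 + 4 = (-784) + (4) = -780; answer -780
Step 2: R1 = -780; w = 18; cross terms: (-29*7 - -18*15)=67, (-18*18 - -23*7)=-163, (-23*27 - 37*18)=-1287, (37*40 - 11*27)=1183, (11*15 - -29*40)=1325; twice the area = |1125| = 1125; area = 1125/2; answer 1125/2
Step 3: R2 = 1125/2; threaded value p + q = 1127; r = 2; total draws C(4,2) = 6; favorable C(2,1)*C(2,1) = 4; P = 2/3; answer 2/3
Step 4: R3 = 2/3; threaded value p + q = 5; c = -23; f(3) = 1*(6) - 1*(-46) + 2*(-23) = 6; iterating: f(3)=6, f(4)=-92, f(5)=-86, f(6)=18, f(7)=-80, f(8)=-270, f(9)=-154, f(10)=-44; answer -44

-44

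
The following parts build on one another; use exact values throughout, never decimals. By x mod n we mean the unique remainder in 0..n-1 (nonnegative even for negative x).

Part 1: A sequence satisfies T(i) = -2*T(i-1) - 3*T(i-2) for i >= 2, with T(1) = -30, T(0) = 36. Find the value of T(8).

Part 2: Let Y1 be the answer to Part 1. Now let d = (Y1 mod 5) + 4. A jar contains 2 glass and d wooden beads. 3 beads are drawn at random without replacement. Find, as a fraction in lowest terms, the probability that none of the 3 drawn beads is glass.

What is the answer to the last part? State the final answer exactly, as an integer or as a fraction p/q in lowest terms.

2/7

Part 1: T(2) = -2*(-30) - 3*(36) = -48; iterating: T(2)=-48, T(3)=186, T(4)=-228, T(5)=-102, T(6)=888, T(7)=-1470, T(8)=276; answer 276
Part 2: Y1 = 276; d = 5; total draws C(7,3) = 35; favorable C(5,3) = 10; P = 2/7; answer 2/7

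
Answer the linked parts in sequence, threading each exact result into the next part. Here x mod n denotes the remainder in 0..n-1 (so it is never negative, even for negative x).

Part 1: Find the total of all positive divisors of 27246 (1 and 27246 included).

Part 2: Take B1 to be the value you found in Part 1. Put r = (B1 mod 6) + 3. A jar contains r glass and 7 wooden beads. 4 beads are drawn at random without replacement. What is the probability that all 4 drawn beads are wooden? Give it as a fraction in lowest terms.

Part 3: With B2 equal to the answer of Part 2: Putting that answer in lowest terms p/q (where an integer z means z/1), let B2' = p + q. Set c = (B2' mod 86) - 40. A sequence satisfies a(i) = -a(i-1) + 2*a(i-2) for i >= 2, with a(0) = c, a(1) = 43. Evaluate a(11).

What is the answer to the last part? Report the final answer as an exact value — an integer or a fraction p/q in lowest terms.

51875

Part 1: 27246 = 2 * 3 * 19 * 239; sigma = (1 + 2) * (1 + 3) * (1 + 19) * (1 + 239) = 3 * 4 * 20 * 240 = 57600; answer 57600
Part 2: B1 = 57600; r = 3; total draws C(10,4) = 210; favorable C(7,4) = 35; P = 1/6; answer 1/6
Part 3: B2 = 1/6; threaded value p + q = 7; c = -33; a(2) = -1*(43) + 2*(-33) = -109; iterating: a(2)=-109, a(3)=195, a(4)=-413, a(5)=803, a(6)=-1629, a(7)=3235, a(8)=-6493, a(9)=12963, a(10)=-25949, a(11)=51875; answer 51875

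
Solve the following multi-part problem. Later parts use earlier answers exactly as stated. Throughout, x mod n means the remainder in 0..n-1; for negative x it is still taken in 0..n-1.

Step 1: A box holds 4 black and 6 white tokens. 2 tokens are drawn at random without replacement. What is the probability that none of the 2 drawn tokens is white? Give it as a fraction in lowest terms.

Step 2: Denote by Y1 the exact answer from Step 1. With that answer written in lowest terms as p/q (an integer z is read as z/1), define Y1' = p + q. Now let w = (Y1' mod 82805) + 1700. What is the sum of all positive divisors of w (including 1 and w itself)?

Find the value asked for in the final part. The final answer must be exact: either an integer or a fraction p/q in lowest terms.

Step 1: total draws C(10,2) = 45; favorable C(4,2) = 6; P = 2/15; answer 2/15
Step 2: Y1 = 2/15; threaded value p + q = 17; w = 1717; 1717 = 17 * 101; sigma = (1 + 17) * (1 + 101) = 18 * 102 = 1836; answer 1836

1836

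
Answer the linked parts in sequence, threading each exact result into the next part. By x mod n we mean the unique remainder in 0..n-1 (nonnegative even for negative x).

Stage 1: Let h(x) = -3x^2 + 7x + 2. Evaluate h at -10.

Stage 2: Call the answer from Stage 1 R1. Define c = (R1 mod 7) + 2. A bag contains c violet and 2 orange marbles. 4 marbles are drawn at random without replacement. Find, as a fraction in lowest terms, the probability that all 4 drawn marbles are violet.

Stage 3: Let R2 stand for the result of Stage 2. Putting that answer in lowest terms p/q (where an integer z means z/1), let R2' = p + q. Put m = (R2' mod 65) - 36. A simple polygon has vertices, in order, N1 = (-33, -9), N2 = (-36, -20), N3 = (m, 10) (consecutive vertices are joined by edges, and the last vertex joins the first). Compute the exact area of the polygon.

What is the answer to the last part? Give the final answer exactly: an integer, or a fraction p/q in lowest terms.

1

Stage 1: -3*(-10)^2 + 7*(-10)^1 + 2 = (-300) + (-70) + (2) = -368; answer -368
Stage 2: R1 = -368; c = 5; total draws C(7,4) = 35; favorable C(5,4) = 5; P = 1/7; answer 1/7
Stage 3: R2 = 1/7; threaded value p + q = 8; m = -28; cross terms: (-33*-20 - -36*-9)=336, (-36*10 - -28*-20)=-920, (-28*-9 - -33*10)=582; twice the area = |-2| = 2; area = 1; answer 1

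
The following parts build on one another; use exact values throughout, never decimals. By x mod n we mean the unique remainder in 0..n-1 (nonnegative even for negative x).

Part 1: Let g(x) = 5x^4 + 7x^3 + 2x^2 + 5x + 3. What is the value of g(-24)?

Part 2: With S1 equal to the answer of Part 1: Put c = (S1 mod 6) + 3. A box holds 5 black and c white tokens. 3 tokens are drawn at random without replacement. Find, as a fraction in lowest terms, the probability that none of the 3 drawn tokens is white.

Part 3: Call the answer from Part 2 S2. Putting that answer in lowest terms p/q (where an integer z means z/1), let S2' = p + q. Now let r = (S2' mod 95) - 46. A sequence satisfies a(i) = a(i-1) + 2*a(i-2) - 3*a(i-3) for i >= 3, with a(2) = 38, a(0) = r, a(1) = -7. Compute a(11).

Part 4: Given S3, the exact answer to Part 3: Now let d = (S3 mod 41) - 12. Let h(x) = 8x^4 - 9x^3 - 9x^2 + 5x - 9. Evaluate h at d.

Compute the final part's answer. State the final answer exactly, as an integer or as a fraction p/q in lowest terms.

Part 1: 5*(-24)^4 + 7*(-24)^3 + 2*(-24)^2 + 5*(-24)^1 + 3 = (1658880) + (-96768) + (1152) + (-120) + (3) = 1563147; answer 1563147
Part 2: S1 = 1563147; c = 6; total draws C(11,3) = 165; favorable C(5,3) = 10; P = 2/33; answer 2/33
Part 3: S2 = 2/33; threaded value p + q = 35; r = -11; a(3) = 1*(38) + 2*(-7) - 3*(-11) = 57; iterating: a(3)=57, a(4)=154, a(5)=154, a(6)=291, a(7)=137, a(8)=257, a(9)=-342, a(10)=-239, a(11)=-1694; answer -1694
Part 4: S3 = -1694; d = 16; 8*(16)^4 - 9*(16)^3 - 9*(16)^2 + 5*(16)^1 - 9 = (524288) + (-36864) + (-2304) + (80) + (-9) = 485191; answer 485191

485191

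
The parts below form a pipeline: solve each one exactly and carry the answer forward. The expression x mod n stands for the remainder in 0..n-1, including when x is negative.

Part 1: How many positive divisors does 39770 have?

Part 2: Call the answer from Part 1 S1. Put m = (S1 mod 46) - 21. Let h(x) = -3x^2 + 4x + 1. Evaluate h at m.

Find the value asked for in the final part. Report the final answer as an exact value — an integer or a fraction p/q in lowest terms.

-94

Part 1: 39770 = 2 * 5 * 41 * 97; number of divisors = (1+1) * (1+1) * (1+1) * (1+1) = 16; answer 16
Part 2: S1 = 16; m = -5; -3*(-5)^2 + 4*(-5)^1 + 1 = (-75) + (-20) + (1) = -94; answer -94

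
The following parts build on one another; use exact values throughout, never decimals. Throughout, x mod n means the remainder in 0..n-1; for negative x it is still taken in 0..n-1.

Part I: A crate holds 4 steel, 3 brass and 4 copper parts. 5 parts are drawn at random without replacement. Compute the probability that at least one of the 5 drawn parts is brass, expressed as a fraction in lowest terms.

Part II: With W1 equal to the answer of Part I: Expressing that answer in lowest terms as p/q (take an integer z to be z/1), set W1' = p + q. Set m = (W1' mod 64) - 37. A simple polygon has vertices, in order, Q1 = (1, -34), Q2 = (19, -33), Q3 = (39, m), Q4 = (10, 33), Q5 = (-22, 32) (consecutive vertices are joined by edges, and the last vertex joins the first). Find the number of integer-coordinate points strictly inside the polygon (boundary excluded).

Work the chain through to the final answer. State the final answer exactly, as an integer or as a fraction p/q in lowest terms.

Part I: total draws C(11,5) = 462; complement C(8,5) = 56; favorable 462 - 56 = 406; P = 29/33; answer 29/33
Part II: W1 = 29/33; threaded value p + q = 62; m = 25; cross terms: (1*-33 - 19*-34)=613, (19*25 - 39*-33)=1762, (39*33 - 10*25)=1037, (10*32 - -22*33)=1046, (-22*-34 - 1*32)=716; twice the area = |5174| = 5174; area = 2587; boundary points = 1 + 2 + 1 + 1 + 1 = 6; strictly interior points = area - boundary/2 + 1 = 2585; answer 2585

2585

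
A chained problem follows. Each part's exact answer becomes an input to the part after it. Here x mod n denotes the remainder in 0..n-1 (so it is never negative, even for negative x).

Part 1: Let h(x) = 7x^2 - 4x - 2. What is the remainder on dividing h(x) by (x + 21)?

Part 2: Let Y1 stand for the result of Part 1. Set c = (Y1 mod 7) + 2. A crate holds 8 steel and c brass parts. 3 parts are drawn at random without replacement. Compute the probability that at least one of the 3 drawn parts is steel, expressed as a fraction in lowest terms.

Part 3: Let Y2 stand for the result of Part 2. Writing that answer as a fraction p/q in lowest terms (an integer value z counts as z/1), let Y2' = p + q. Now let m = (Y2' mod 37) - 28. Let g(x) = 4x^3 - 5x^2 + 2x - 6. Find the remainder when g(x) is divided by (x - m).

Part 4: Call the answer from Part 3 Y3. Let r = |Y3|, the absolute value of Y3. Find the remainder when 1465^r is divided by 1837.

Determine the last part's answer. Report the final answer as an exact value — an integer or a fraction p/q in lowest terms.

Part 1: remainder = value at the root: 7*(-21)^2 - 4*(-21)^1 - 2 = (3087) + (84) + (-2) = 3169; answer 3169
Part 2: Y1 = 3169; c = 7; total draws C(15,3) = 455; complement C(7,3) = 35; favorable 455 - 35 = 420; P = 12/13; answer 12/13
Part 3: Y2 = 12/13; threaded value p + q = 25; m = -3; remainder = value at the root: 4*(-3)^3 - 5*(-3)^2 + 2*(-3)^1 - 6 = (-108) + (-45) + (-6) + (-6) = -165; answer -165
Part 4: Y3 = -165; r = 165; squarings mod 1837: 1465^1=1465, 1465^2=609, 1465^4=1644, 1465^8=509, 1465^16=64, 1465^32=422, 1465^64=1732, 1465^128=3; 1465^165 = 1465^1 * 1465^4 * 1465^32 * 1465^128 = 813 (mod 1837); answer 813

813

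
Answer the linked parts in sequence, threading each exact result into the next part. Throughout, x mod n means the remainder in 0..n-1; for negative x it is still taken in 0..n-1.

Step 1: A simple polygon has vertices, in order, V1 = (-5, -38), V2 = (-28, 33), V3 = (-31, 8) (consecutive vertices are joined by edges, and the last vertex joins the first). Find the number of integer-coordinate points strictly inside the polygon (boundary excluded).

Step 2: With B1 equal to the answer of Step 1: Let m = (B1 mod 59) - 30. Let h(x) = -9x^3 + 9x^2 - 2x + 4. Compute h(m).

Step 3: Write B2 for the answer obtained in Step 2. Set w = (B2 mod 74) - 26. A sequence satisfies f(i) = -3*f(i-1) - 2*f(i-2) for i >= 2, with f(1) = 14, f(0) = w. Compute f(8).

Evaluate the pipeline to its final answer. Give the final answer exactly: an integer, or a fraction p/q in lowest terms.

Step 1: cross terms: (-5*33 - -28*-38)=-1229, (-28*8 - -31*33)=799, (-31*-38 - -5*8)=1218; twice the area = |788| = 788; area = 394; boundary points = 1 + 1 + 2 = 4; strictly interior points = area - boundary/2 + 1 = 393; answer 393
Step 2: B1 = 393; m = 9; -9*(9)^3 + 9*(9)^2 - 2*(9)^1 + 4 = (-6561) + (729) + (-18) + (4) = -5846; answer -5846
Step 3: B2 = -5846; w = -26; f(2) = -3*(14) - 2*(-26) = 10; iterating: f(2)=10, f(3)=-58, f(4)=154, f(5)=-346, f(6)=730, f(7)=-1498, f(8)=3034; answer 3034

3034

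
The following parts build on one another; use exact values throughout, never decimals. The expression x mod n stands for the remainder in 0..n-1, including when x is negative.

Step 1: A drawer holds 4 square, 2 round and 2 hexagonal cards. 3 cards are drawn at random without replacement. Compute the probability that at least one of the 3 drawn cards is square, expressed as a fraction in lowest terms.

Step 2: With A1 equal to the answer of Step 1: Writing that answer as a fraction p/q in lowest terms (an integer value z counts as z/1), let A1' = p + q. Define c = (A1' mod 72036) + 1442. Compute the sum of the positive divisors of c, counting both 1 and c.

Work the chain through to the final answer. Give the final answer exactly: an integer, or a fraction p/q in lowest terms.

1596

Step 1: total draws C(8,3) = 56; complement C(4,3) = 4; favorable 56 - 4 = 52; P = 13/14; answer 13/14
Step 2: A1 = 13/14; threaded value p + q = 27; c = 1469; 1469 = 13 * 113; sigma = (1 + 13) * (1 + 113) = 14 * 114 = 1596; answer 1596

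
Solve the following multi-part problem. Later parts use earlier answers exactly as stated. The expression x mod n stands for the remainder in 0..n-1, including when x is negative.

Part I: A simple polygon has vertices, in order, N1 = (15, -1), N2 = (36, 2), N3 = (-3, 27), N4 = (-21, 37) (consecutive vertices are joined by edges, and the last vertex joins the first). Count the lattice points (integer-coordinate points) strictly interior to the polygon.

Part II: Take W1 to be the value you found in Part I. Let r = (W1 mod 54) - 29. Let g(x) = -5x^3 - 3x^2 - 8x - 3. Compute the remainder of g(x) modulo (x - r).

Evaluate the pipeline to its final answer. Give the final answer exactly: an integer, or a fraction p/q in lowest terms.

Part I: cross terms: (15*2 - 36*-1)=66, (36*27 - -3*2)=978, (-3*37 - -21*27)=456, (-21*-1 - 15*37)=-534; twice the area = |966| = 966; area = 483; boundary points = 3 + 1 + 2 + 2 = 8; strictly interior points = area - boundary/2 + 1 = 480; answer 480
Part II: W1 = 480; r = 19; remainder = value at the root: -5*(19)^3 - 3*(19)^2 - 8*(19)^1 - 3 = (-34295) + (-1083) + (-152) + (-3) = -35533; answer -35533

-35533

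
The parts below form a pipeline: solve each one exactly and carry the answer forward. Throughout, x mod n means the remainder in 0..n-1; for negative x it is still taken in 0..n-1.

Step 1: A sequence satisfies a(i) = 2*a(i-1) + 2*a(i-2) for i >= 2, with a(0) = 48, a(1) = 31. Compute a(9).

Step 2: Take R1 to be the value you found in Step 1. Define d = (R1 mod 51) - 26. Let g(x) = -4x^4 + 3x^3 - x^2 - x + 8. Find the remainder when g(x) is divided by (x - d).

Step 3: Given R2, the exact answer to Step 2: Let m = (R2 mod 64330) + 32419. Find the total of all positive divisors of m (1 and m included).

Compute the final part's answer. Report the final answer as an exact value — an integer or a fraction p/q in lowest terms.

Step 1: a(2) = 2*(31) + 2*(48) = 158; iterating: a(2)=158, a(3)=378, a(4)=1072, a(5)=2900, a(6)=7944, a(7)=21688, a(8)=59264, a(9)=161904; answer 161904
Step 2: R1 = 161904; d = 4; remainder = value at the root: -4*(4)^4 + 3*(4)^3 - 1*(4)^2 - 1*(4)^1 + 8 = (-1024) + (192) + (-16) + (-4) + (8) = -844; answer -844
Step 3: R2 = -844; m = 95905; 95905 = 5 * 19181; sigma = (1 + 5) * (1 + 19181) = 6 * 19182 = 115092; answer 115092

115092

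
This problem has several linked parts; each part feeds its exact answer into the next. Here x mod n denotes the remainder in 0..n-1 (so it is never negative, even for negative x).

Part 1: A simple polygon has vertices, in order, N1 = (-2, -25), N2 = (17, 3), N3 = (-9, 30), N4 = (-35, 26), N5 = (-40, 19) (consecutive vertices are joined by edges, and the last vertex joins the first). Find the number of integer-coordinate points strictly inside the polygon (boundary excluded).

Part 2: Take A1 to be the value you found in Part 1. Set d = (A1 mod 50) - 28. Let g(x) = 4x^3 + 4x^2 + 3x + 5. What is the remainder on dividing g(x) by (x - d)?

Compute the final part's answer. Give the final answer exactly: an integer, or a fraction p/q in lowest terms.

7529

Part 1: cross terms: (-2*3 - 17*-25)=419, (17*30 - -9*3)=537, (-9*26 - -35*30)=816, (-35*19 - -40*26)=375, (-40*-25 - -2*19)=1038; twice the area = |3185| = 3185; area = 3185/2; boundary points = 1 + 1 + 2 + 1 + 2 = 7; strictly interior points = area - boundary/2 + 1 = 1590; answer 1590
Part 2: A1 = 1590; d = 12; remainder = value at the root: 4*(12)^3 + 4*(12)^2 + 3*(12)^1 + 5 = (6912) + (576) + (36) + (5) = 7529; answer 7529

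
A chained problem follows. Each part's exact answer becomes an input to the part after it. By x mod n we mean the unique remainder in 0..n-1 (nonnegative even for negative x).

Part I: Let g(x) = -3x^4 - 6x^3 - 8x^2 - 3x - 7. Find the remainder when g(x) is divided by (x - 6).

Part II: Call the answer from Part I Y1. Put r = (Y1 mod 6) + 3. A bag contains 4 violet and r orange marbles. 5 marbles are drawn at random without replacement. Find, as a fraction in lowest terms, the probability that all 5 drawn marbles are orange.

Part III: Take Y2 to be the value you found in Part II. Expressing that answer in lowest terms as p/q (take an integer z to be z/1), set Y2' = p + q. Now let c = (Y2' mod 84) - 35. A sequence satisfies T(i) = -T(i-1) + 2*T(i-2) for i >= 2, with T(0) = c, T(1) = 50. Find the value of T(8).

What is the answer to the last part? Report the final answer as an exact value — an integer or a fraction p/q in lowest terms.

Part I: remainder = value at the root: -3*(6)^4 - 6*(6)^3 - 8*(6)^2 - 3*(6)^1 - 7 = (-3888) + (-1296) + (-288) + (-18) + (-7) = -5497; answer -5497
Part II: Y1 = -5497; r = 8; total draws C(12,5) = 792; favorable C(8,5) = 56; P = 7/99; answer 7/99
Part III: Y2 = 7/99; threaded value p + q = 106; c = -13; T(2) = -1*(50) + 2*(-13) = -76; iterating: T(2)=-76, T(3)=176, T(4)=-328, T(5)=680, T(6)=-1336, T(7)=2696, T(8)=-5368; answer -5368

-5368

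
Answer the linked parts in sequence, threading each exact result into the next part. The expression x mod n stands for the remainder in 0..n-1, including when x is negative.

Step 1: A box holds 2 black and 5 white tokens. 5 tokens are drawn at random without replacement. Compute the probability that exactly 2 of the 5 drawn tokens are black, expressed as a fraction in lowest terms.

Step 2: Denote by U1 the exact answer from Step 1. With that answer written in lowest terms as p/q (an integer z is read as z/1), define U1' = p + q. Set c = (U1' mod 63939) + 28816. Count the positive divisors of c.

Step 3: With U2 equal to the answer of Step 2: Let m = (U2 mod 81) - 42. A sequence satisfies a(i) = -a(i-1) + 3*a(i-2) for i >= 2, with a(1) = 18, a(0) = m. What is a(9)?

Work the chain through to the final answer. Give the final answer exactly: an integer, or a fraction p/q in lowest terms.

31278

Step 1: total draws C(7,5) = 21; favorable C(2,2)*C(5,3) = 10; P = 10/21; answer 10/21
Step 2: U1 = 10/21; threaded value p + q = 31; c = 28847; 28847 = 7 * 13 * 317; number of divisors = (1+1) * (1+1) * (1+1) = 8; answer 8
Step 3: U2 = 8; m = -34; a(2) = -1*(18) + 3*(-34) = -120; iterating: a(2)=-120, a(3)=174, a(4)=-534, a(5)=1056, a(6)=-2658, a(7)=5826, a(8)=-13800, a(9)=31278; answer 31278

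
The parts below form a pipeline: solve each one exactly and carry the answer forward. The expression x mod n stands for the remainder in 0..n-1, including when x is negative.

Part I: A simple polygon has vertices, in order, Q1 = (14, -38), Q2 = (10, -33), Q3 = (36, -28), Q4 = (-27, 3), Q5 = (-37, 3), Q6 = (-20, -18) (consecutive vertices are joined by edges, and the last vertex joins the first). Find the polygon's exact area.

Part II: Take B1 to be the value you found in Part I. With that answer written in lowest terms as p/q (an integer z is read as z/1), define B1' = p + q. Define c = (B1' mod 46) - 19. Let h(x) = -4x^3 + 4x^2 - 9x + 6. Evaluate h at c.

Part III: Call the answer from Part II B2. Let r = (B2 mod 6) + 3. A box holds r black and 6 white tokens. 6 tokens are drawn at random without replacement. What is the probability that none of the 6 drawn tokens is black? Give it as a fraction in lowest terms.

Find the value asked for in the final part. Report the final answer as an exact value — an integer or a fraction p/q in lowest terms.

1/924

Part I: cross terms: (14*-33 - 10*-38)=-82, (10*-28 - 36*-33)=908, (36*3 - -27*-28)=-648, (-27*3 - -37*3)=30, (-37*-18 - -20*3)=726, (-20*-38 - 14*-18)=1012; twice the area = |1946| = 1946; area = 973; answer 973
Part II: B1 = 973; threaded value p + q = 974; c = -11; -4*(-11)^3 + 4*(-11)^2 - 9*(-11)^1 + 6 = (5324) + (484) + (99) + (6) = 5913; answer 5913
Part III: B2 = 5913; r = 6; total draws C(12,6) = 924; favorable C(6,6) = 1; P = 1/924; answer 1/924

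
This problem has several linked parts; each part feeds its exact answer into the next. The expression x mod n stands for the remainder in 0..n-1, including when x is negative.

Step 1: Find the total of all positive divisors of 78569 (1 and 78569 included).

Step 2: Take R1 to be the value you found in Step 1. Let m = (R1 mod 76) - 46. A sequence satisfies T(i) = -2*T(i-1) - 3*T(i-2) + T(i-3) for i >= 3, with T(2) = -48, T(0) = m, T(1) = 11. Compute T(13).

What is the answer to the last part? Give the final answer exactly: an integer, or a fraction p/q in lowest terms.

Step 1: 78569 is prime, so its only divisors are 1 and 78569; sigma = 1 + 78569 = 78570; answer 78570
Step 2: R1 = 78570; m = 16; T(3) = -2*(-48) - 3*(11) + 1*(16) = 79; iterating: T(3)=79, T(4)=-3, T(5)=-279, T(6)=646, T(7)=-458, T(8)=-1301, T(9)=4622, T(10)=-5799, T(11)=-3569, T(12)=29157, T(13)=-53406; answer -53406

-53406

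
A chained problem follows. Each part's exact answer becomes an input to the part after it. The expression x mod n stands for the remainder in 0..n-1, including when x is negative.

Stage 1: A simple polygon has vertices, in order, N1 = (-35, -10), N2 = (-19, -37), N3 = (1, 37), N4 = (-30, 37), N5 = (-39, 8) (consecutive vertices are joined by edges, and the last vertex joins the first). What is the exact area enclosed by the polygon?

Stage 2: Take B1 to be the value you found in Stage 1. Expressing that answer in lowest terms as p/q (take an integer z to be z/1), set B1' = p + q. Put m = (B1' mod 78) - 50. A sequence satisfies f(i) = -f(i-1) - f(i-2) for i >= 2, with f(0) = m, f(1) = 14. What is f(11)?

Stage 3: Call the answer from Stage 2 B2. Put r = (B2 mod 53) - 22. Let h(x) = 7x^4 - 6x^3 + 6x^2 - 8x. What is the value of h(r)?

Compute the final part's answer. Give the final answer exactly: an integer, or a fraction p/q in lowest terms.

Stage 1: cross terms: (-35*-37 - -19*-10)=1105, (-19*37 - 1*-37)=-666, (1*37 - -30*37)=1147, (-30*8 - -39*37)=1203, (-39*-10 - -35*8)=670; twice the area = |3459| = 3459; area = 3459/2; answer 3459/2
Stage 2: B1 = 3459/2; threaded value p + q = 3461; m = -21; f(2) = -1*(14) - 1*(-21) = 7; iterating: f(2)=7, f(3)=-21, f(4)=14, f(5)=7, f(6)=-21, f(7)=14, f(8)=7, f(9)=-21, f(10)=14, f(11)=7; answer 7
Stage 3: B2 = 7; r = -15; 7*(-15)^4 - 6*(-15)^3 + 6*(-15)^2 - 8*(-15)^1 = (354375) + (20250) + (1350) + (120) = 376095; answer 376095

376095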